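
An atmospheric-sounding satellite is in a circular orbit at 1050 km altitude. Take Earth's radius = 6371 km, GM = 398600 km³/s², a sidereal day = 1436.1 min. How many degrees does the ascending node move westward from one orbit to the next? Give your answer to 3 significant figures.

Semi-major axis a = 6371 + 1050 = 7421 km. Period T = 2π√(a³/μ) = 2π√(7421³/398600) = 6362.2 s = 106.04 min.
During one orbit Earth rotates (6362.2 / 86166) × 360° = 26.58°.

26.6°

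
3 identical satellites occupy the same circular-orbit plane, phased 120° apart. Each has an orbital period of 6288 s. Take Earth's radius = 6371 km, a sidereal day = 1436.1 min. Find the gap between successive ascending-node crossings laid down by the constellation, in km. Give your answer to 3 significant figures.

Single-satellite node shift = (6288.0/86166) × 360° = 26.27°.
With 3 satellites evenly phased, successive equator crossings are 26.27/3 = 8.757° apart.
That is 8.757 × 111.2 = 974 km at the equator.

974 km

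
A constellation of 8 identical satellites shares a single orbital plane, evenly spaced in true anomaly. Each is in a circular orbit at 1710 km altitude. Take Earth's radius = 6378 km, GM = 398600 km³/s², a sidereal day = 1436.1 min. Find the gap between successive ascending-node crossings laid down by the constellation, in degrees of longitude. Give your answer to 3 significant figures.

3.78°

Semi-major axis a = 6378 + 1710 = 8088 km. Period T = 2π√(a³/μ) = 2π√(8088³/398600) = 7238.9 s = 120.65 min.
Single-satellite node shift = (7238.9/86166) × 360° = 30.24°.
With 8 satellites evenly phased, successive equator crossings are 30.24/8 = 3.781° apart.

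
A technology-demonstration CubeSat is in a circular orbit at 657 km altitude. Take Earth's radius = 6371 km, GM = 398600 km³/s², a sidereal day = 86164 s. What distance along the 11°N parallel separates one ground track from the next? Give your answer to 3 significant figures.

Semi-major axis a = 6371 + 657 = 7028 km. Period T = 2π√(a³/μ) = 2π√(7028³/398600) = 5863.5 s = 97.73 min.
Node shift per orbit = (5863.5/86164) × 360° = 24.50°.
Equatorial spacing = 24.50 × 111.2 km/° = 2724 km.
At 11° latitude, spacing = 2724 × cos(11°) = 2674 km.

2670 km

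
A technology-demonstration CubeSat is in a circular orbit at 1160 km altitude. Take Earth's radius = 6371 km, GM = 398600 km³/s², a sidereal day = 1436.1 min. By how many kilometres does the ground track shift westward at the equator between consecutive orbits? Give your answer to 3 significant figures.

Semi-major axis a = 6371 + 1160 = 7531 km. Period T = 2π√(a³/μ) = 2π√(7531³/398600) = 6504.1 s = 108.40 min.
During one orbit Earth rotates (6504.1 / 86166) × 360° = 27.17°.
At the equator that is 27.17° × (2π·6371/360) km/° = 27.17 × 111.2 = 3022 km.

3020 km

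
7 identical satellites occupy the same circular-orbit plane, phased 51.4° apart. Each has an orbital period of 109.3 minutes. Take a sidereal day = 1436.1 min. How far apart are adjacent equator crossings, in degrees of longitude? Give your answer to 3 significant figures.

T = 109.3 min = 6558.0 s.
Single-satellite node shift = (6558.0/86166) × 360° = 27.40°.
With 7 satellites evenly phased, successive equator crossings are 27.40/7 = 3.914° apart.

3.91°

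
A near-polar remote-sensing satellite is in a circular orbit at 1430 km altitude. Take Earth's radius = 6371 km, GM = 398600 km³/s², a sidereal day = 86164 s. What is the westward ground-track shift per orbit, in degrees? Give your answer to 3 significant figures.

28.6°

Semi-major axis a = 6371 + 1430 = 7801 km. Period T = 2π√(a³/μ) = 2π√(7801³/398600) = 6857.0 s = 114.28 min.
During one orbit Earth rotates (6857.0 / 86164) × 360° = 28.65°.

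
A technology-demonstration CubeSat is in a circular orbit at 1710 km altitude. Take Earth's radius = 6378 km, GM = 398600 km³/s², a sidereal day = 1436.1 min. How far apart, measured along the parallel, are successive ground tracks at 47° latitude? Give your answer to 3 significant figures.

2300 km

Semi-major axis a = 6378 + 1710 = 8088 km. Period T = 2π√(a³/μ) = 2π√(8088³/398600) = 7238.9 s = 120.65 min.
Node shift per orbit = (7238.9/86166) × 360° = 30.24°.
Equatorial spacing = 30.24 × 111.3 km/° = 3367 km.
At 47° latitude, spacing = 3367 × cos(47°) = 2296 km.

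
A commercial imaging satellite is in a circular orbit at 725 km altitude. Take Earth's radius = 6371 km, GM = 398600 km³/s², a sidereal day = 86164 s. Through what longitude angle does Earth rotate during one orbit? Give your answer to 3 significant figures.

24.9°

Semi-major axis a = 6371 + 725 = 7096 km. Period T = 2π√(a³/μ) = 2π√(7096³/398600) = 5948.8 s = 99.15 min.
During one orbit Earth rotates (5948.8 / 86164) × 360° = 24.85°.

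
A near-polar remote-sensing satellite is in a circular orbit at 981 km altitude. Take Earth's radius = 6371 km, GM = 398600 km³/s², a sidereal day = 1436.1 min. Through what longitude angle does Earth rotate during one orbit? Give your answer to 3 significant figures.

Semi-major axis a = 6371 + 981 = 7352 km. Period T = 2π√(a³/μ) = 2π√(7352³/398600) = 6273.6 s = 104.56 min.
During one orbit Earth rotates (6273.6 / 86166) × 360° = 26.21°.

26.2°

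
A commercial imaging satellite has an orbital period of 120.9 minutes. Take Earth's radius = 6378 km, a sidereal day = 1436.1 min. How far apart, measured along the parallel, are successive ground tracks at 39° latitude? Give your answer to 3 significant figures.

2620 km

T = 120.9 min = 7254.0 s.
Node shift per orbit = (7254.0/86166) × 360° = 30.31°.
Equatorial spacing = 30.31 × 111.3 km/° = 3374 km.
At 39° latitude, spacing = 3374 × cos(39°) = 2622 km.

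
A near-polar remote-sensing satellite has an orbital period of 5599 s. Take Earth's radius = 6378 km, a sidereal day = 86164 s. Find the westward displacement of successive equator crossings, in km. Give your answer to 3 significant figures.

During one orbit Earth rotates (5599.0 / 86164) × 360° = 23.39°.
At the equator that is 23.39° × (2π·6378/360) km/° = 23.39 × 111.3 = 2604 km.

2600 km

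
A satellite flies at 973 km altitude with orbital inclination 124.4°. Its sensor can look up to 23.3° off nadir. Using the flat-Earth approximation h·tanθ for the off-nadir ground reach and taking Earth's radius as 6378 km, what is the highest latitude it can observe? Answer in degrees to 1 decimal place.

59.4°

Retrograde orbit: the ground track reaches ±(180° − i) = ±(180 − 124.4) = ±55.6°.
Sensor half-swath on the ground ≈ 973·tan(23.3°) = 419 km = 3.76° of latitude.
Maximum observable latitude ≈ 55.6 + 3.76 = 59.4°.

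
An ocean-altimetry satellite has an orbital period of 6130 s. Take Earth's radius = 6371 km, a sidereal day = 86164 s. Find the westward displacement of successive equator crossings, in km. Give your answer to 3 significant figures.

During one orbit Earth rotates (6130.0 / 86164) × 360° = 25.61°.
At the equator that is 25.61° × (2π·6371/360) km/° = 25.61 × 111.2 = 2848 km.

2850 km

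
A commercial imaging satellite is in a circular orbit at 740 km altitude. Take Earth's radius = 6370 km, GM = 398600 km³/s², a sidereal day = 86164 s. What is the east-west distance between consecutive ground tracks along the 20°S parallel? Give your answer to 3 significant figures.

2600 km

Semi-major axis a = 6370 + 740 = 7110 km. Period T = 2π√(a³/μ) = 2π√(7110³/398600) = 5966.4 s = 99.44 min.
Node shift per orbit = (5966.4/86164) × 360° = 24.93°.
Equatorial spacing = 24.93 × 111.2 km/° = 2771 km.
At 20° latitude, spacing = 2771 × cos(20°) = 2604 km.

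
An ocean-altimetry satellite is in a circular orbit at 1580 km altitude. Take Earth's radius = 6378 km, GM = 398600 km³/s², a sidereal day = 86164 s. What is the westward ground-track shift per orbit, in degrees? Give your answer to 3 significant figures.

Semi-major axis a = 6378 + 1580 = 7958 km. Period T = 2π√(a³/μ) = 2π√(7958³/398600) = 7065.1 s = 117.75 min.
During one orbit Earth rotates (7065.1 / 86164) × 360° = 29.52°.

29.5°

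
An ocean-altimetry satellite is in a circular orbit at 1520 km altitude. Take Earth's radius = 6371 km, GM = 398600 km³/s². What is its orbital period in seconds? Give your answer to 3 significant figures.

Semi-major axis a = 6371 + 1520 = 7891 km. Period T = 2π√(a³/μ) = 2π√(7891³/398600) = 6976.0 s = 116.27 min.

6980 seconds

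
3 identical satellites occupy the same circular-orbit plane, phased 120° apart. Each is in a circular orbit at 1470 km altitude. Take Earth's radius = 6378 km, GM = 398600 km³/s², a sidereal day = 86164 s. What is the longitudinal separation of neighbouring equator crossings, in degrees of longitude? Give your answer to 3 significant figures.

Semi-major axis a = 6378 + 1470 = 7848 km. Period T = 2π√(a³/μ) = 2π√(7848³/398600) = 6919.1 s = 115.32 min.
Single-satellite node shift = (6919.1/86164) × 360° = 28.91°.
With 3 satellites evenly phased, successive equator crossings are 28.91/3 = 9.636° apart.

9.64°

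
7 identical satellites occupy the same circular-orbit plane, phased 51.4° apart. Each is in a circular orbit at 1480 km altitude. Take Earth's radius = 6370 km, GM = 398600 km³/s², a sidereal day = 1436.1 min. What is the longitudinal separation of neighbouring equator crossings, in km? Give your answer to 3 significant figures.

Semi-major axis a = 6370 + 1480 = 7850 km. Period T = 2π√(a³/μ) = 2π√(7850³/398600) = 6921.7 s = 115.36 min.
Single-satellite node shift = (6921.7/86166) × 360° = 28.92°.
With 7 satellites evenly phased, successive equator crossings are 28.92/7 = 4.131° apart.
That is 4.131 × 111.2 = 459 km at the equator.

459 km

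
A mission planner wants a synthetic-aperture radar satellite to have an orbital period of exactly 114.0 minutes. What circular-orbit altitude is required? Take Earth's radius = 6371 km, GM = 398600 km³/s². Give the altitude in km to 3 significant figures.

1420 km

T = 114.0 min = 6840.0 s.
From T = 2π√(a³/μ): a = (μ T²/4π²)^(1/3) = (398600 × 6840.0² / 4π²)^(1/3) = 7788 km.
Altitude h = a − R = 7788 − 6371 = 1417 km.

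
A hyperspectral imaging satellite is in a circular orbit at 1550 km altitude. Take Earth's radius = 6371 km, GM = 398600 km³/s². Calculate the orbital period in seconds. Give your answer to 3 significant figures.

7020 seconds

Semi-major axis a = 6371 + 1550 = 7921 km. Period T = 2π√(a³/μ) = 2π√(7921³/398600) = 7015.9 s = 116.93 min.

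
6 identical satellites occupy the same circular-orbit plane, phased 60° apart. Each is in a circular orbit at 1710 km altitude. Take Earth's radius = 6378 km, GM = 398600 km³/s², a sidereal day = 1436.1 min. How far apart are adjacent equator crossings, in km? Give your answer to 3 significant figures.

Semi-major axis a = 6378 + 1710 = 8088 km. Period T = 2π√(a³/μ) = 2π√(8088³/398600) = 7238.9 s = 120.65 min.
Single-satellite node shift = (7238.9/86166) × 360° = 30.24°.
With 6 satellites evenly phased, successive equator crossings are 30.24/6 = 5.041° apart.
That is 5.041 × 111.3 = 561 km at the equator.

561 km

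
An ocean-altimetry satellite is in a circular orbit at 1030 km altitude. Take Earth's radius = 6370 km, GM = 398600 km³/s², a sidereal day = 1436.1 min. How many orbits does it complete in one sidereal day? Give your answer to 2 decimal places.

Semi-major axis a = 6370 + 1030 = 7400 km. Period T = 2π√(a³/μ) = 2π√(7400³/398600) = 6335.2 s = 105.59 min.
Orbits per sidereal day = 86166 / 6335.2 = 13.601.

13.60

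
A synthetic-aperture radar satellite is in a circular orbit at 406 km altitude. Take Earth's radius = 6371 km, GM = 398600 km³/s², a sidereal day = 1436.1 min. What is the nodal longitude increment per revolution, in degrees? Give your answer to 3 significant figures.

Semi-major axis a = 6371 + 406 = 6777 km. Period T = 2π√(a³/μ) = 2π√(6777³/398600) = 5552.2 s = 92.54 min.
During one orbit Earth rotates (5552.2 / 86166) × 360° = 23.20°.

23.2°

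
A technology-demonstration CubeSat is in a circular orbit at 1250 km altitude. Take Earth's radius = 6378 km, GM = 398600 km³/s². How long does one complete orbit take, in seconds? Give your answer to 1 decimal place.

6630.2 seconds

Semi-major axis a = 6378 + 1250 = 7628 km. Period T = 2π√(a³/μ) = 2π√(7628³/398600) = 6630.2 s = 110.50 min.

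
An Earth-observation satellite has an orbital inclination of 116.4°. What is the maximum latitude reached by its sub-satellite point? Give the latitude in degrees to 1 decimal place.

63.6°

Retrograde orbit: the ground track reaches ±(180° − i) = ±(180 − 116.4) = ±63.6°.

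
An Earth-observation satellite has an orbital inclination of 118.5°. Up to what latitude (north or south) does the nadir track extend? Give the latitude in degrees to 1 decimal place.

61.5°

Retrograde orbit: the ground track reaches ±(180° − i) = ±(180 − 118.5) = ±61.5°.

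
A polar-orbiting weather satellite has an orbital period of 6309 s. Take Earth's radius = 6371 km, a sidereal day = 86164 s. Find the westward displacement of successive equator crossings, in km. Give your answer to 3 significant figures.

2930 km

During one orbit Earth rotates (6309.0 / 86164) × 360° = 26.36°.
At the equator that is 26.36° × (2π·6371/360) km/° = 26.36 × 111.2 = 2931 km.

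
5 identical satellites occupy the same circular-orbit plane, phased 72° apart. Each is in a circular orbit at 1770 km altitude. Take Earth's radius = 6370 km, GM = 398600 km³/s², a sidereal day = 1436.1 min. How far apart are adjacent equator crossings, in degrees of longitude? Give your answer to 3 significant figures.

6.11°

Semi-major axis a = 6370 + 1770 = 8140 km. Period T = 2π√(a³/μ) = 2π√(8140³/398600) = 7308.8 s = 121.81 min.
Single-satellite node shift = (7308.8/86166) × 360° = 30.54°.
With 5 satellites evenly phased, successive equator crossings are 30.54/5 = 6.107° apart.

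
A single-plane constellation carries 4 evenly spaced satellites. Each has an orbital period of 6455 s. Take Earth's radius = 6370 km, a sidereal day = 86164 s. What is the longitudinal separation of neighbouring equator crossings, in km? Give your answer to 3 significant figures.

750 km

Single-satellite node shift = (6455.0/86164) × 360° = 26.97°.
With 4 satellites evenly phased, successive equator crossings are 26.97/4 = 6.742° apart.
That is 6.742 × 111.2 = 750 km at the equator.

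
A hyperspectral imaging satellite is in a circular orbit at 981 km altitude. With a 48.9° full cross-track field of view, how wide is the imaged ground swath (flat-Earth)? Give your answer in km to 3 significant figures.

892 km

Half-angle = 48.9°/2 = 24.45°.
Swath width ≈ 2h·tan(θ/2) = 2 × 981 × tan(24.45°) = 892.1 km.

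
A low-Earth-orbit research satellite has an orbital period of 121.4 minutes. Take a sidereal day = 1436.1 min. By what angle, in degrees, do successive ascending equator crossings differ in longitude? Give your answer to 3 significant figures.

T = 121.4 min = 7284.0 s.
During one orbit Earth rotates (7284.0 / 86166) × 360° = 30.43°.

30.4°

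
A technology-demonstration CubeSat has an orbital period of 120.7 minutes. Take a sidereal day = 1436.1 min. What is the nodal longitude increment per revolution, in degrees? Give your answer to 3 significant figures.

T = 120.7 min = 7242.0 s.
During one orbit Earth rotates (7242.0 / 86166) × 360° = 30.26°.

30.3°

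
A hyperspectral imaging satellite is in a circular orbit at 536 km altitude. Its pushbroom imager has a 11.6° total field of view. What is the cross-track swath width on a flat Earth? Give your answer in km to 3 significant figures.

Half-angle = 11.6°/2 = 5.8°.
Swath width ≈ 2h·tan(θ/2) = 2 × 536 × tan(5.8°) = 108.9 km.

109 km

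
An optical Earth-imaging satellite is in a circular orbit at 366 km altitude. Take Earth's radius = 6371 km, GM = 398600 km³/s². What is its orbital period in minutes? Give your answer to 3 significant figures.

Semi-major axis a = 6371 + 366 = 6737 km. Period T = 2π√(a³/μ) = 2π√(6737³/398600) = 5503.1 s = 91.72 min.

91.7 min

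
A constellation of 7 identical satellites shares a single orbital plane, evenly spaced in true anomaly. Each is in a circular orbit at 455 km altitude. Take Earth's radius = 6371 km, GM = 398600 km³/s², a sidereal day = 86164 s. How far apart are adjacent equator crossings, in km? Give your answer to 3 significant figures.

Semi-major axis a = 6371 + 455 = 6826 km. Period T = 2π√(a³/μ) = 2π√(6826³/398600) = 5612.6 s = 93.54 min.
Single-satellite node shift = (5612.6/86164) × 360° = 23.45°.
With 7 satellites evenly phased, successive equator crossings are 23.45/7 = 3.350° apart.
That is 3.350 × 111.2 = 372 km at the equator.

372 km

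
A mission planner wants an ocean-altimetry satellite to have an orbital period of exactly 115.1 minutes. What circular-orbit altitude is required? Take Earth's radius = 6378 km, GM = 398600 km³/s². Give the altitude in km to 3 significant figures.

T = 115.1 min = 6906.0 s.
From T = 2π√(a³/μ): a = (μ T²/4π²)^(1/3) = (398600 × 6906.0² / 4π²)^(1/3) = 7838 km.
Altitude h = a − R = 7838 − 6378 = 1460 km.

1460 km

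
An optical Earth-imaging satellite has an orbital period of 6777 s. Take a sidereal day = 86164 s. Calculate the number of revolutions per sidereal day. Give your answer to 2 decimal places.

12.71

Orbits per sidereal day = 86164 / 6777.0 = 12.714.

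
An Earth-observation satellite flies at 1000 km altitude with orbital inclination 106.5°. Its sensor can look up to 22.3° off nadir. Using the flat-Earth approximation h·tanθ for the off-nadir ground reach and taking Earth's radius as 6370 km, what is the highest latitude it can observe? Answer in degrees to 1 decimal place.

Retrograde orbit: the ground track reaches ±(180° − i) = ±(180 − 106.5) = ±73.5°.
Sensor half-swath on the ground ≈ 1000·tan(22.3°) = 410 km = 3.69° of latitude.
Maximum observable latitude ≈ 73.5 + 3.69 = 77.2°.

77.2°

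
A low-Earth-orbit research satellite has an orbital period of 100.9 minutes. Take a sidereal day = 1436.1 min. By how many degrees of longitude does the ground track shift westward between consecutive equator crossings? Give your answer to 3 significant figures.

25.3°

T = 100.9 min = 6054.0 s.
During one orbit Earth rotates (6054.0 / 86166) × 360° = 25.29°.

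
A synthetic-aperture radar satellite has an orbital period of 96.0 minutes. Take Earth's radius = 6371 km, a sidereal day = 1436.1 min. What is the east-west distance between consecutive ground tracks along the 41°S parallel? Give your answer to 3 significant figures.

T = 96.0 min = 5760.0 s.
Node shift per orbit = (5760.0/86166) × 360° = 24.07°.
Equatorial spacing = 24.07 × 111.2 km/° = 2676 km.
At 41° latitude, spacing = 2676 × cos(41°) = 2020 km.

2020 km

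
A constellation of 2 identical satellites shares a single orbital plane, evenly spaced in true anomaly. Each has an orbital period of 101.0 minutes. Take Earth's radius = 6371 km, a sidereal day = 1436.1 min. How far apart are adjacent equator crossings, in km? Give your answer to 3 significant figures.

1410 km

T = 101.0 min = 6060.0 s.
Single-satellite node shift = (6060.0/86166) × 360° = 25.32°.
With 2 satellites evenly phased, successive equator crossings are 25.32/2 = 12.659° apart.
That is 12.659 × 111.2 = 1408 km at the equator.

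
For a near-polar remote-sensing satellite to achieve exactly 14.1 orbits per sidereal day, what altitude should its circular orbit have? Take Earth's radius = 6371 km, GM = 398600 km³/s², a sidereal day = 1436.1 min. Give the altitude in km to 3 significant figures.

Required period T = 86166 / 14.1 = 6111.1 s.
From T = 2π√(a³/μ): a = (μ T²/4π²)^(1/3) = (398600 × 6111.1² / 4π²)^(1/3) = 7224 km.
Altitude h = a − R = 7224 − 6371 = 853 km.

853 km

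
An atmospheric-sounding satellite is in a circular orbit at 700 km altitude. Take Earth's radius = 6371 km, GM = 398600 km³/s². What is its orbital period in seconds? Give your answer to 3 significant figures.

5920 seconds

Semi-major axis a = 6371 + 700 = 7071 km. Period T = 2π√(a³/μ) = 2π√(7071³/398600) = 5917.4 s = 98.62 min.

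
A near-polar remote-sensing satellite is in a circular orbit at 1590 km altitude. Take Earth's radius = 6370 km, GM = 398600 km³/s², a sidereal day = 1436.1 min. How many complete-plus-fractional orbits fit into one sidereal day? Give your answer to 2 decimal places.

Semi-major axis a = 6370 + 1590 = 7960 km. Period T = 2π√(a³/μ) = 2π√(7960³/398600) = 7067.7 s = 117.80 min.
Orbits per sidereal day = 86166 / 7067.7 = 12.191.

12.19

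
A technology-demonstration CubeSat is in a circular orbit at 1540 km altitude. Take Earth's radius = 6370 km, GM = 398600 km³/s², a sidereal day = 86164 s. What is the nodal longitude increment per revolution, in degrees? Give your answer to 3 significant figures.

29.3°

Semi-major axis a = 6370 + 1540 = 7910 km. Period T = 2π√(a³/μ) = 2π√(7910³/398600) = 7001.3 s = 116.69 min.
During one orbit Earth rotates (7001.3 / 86164) × 360° = 29.25°.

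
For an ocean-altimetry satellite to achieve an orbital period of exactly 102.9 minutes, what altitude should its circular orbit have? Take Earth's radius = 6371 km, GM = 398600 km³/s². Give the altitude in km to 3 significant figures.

T = 102.9 min = 6174.0 s.
From T = 2π√(a³/μ): a = (μ T²/4π²)^(1/3) = (398600 × 6174.0² / 4π²)^(1/3) = 7274 km.
Altitude h = a − R = 7274 − 6371 = 903 km.

903 km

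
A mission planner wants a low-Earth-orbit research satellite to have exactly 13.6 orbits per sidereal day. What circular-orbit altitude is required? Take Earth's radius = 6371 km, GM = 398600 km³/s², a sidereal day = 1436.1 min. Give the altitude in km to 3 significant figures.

Required period T = 86166 / 13.6 = 6335.7 s.
From T = 2π√(a³/μ): a = (μ T²/4π²)^(1/3) = (398600 × 6335.7² / 4π²)^(1/3) = 7400 km.
Altitude h = a − R = 7400 − 6371 = 1029 km.

1030 km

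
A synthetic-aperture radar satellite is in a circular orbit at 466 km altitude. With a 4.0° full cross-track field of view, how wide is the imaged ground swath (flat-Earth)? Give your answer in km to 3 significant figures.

Half-angle = 4.0°/2 = 2°.
Swath width ≈ 2h·tan(θ/2) = 2 × 466 × tan(2°) = 32.5 km.

32.5 km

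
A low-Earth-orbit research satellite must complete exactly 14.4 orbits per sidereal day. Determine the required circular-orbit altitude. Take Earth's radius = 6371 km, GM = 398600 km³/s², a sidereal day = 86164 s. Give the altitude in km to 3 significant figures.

753 km

Required period T = 86164 / 14.4 = 5983.6 s.
From T = 2π√(a³/μ): a = (μ T²/4π²)^(1/3) = (398600 × 5983.6² / 4π²)^(1/3) = 7124 km.
Altitude h = a − R = 7124 − 6371 = 753 km.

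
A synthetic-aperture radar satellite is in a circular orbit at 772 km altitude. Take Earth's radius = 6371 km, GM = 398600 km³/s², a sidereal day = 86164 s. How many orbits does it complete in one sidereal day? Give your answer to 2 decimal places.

14.34

Semi-major axis a = 6371 + 772 = 7143 km. Period T = 2π√(a³/μ) = 2π√(7143³/398600) = 6008.0 s = 100.13 min.
Orbits per sidereal day = 86164 / 6008.0 = 14.341.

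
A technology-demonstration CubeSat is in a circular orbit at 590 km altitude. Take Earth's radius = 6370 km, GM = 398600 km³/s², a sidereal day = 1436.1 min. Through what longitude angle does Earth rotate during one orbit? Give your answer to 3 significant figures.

24.1°

Semi-major axis a = 6370 + 590 = 6960 km. Period T = 2π√(a³/μ) = 2π√(6960³/398600) = 5778.6 s = 96.31 min.
During one orbit Earth rotates (5778.6 / 86166) × 360° = 24.14°.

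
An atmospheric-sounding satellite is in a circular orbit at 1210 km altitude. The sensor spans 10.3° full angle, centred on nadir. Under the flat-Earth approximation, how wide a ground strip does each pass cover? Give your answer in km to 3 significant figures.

218 km

Half-angle = 10.3°/2 = 5.15°.
Swath width ≈ 2h·tan(θ/2) = 2 × 1210 × tan(5.15°) = 218.1 km.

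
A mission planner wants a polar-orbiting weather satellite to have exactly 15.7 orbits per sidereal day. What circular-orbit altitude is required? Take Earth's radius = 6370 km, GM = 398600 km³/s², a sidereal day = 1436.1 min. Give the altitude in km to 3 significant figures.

355 km

Required period T = 86166 / 15.7 = 5488.3 s.
From T = 2π√(a³/μ): a = (μ T²/4π²)^(1/3) = (398600 × 5488.3² / 4π²)^(1/3) = 6725 km.
Altitude h = a − R = 6725 − 6370 = 355 km.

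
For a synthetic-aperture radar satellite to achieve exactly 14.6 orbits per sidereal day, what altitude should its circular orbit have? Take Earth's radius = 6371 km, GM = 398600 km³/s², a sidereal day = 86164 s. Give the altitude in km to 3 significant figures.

Required period T = 86164 / 14.6 = 5901.6 s.
From T = 2π√(a³/μ): a = (μ T²/4π²)^(1/3) = (398600 × 5901.6² / 4π²)^(1/3) = 7058 km.
Altitude h = a − R = 7058 − 6371 = 687 km.

687 km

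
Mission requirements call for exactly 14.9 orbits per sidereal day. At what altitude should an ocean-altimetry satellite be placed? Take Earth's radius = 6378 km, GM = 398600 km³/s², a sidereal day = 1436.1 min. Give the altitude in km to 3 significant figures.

Required period T = 86166 / 14.9 = 5783.0 s.
From T = 2π√(a³/μ): a = (μ T²/4π²)^(1/3) = (398600 × 5783.0² / 4π²)^(1/3) = 6963 km.
Altitude h = a − R = 6963 − 6378 = 585 km.

585 km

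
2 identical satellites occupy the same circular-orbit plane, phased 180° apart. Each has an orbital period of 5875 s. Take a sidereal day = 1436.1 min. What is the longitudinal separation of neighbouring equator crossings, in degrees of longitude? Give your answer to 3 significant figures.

12.3°

Single-satellite node shift = (5875.0/86166) × 360° = 24.55°.
With 2 satellites evenly phased, successive equator crossings are 24.55/2 = 12.273° apart.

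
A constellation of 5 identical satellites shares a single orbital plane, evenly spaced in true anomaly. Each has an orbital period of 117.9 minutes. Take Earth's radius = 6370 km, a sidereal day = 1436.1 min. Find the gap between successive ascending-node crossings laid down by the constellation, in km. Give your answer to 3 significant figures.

657 km

T = 117.9 min = 7074.0 s.
Single-satellite node shift = (7074.0/86166) × 360° = 29.56°.
With 5 satellites evenly phased, successive equator crossings are 29.56/5 = 5.911° apart.
That is 5.911 × 111.2 = 657 km at the equator.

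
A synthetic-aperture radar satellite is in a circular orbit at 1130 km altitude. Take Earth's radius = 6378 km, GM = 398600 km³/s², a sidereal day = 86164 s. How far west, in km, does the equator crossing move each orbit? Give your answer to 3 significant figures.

Semi-major axis a = 6378 + 1130 = 7508 km. Period T = 2π√(a³/μ) = 2π√(7508³/398600) = 6474.4 s = 107.91 min.
During one orbit Earth rotates (6474.4 / 86164) × 360° = 27.05°.
At the equator that is 27.05° × (2π·6378/360) km/° = 27.05 × 111.3 = 3011 km.

3010 km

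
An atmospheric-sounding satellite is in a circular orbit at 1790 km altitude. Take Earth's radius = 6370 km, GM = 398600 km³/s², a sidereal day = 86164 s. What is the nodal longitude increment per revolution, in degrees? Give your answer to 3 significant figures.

Semi-major axis a = 6370 + 1790 = 8160 km. Period T = 2π√(a³/μ) = 2π√(8160³/398600) = 7335.8 s = 122.26 min.
During one orbit Earth rotates (7335.8 / 86164) × 360° = 30.65°.

30.6°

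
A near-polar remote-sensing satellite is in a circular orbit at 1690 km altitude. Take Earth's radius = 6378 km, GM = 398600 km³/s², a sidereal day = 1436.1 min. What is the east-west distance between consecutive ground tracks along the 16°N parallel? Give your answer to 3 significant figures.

Semi-major axis a = 6378 + 1690 = 8068 km. Period T = 2π√(a³/μ) = 2π√(8068³/398600) = 7212.1 s = 120.20 min.
Node shift per orbit = (7212.1/86166) × 360° = 30.13°.
Equatorial spacing = 30.13 × 111.3 km/° = 3354 km.
At 16° latitude, spacing = 3354 × cos(16°) = 3224 km.

3220 km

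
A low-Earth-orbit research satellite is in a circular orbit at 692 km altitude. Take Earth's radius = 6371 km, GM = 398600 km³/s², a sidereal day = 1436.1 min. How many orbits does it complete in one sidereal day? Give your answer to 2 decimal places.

14.59

Semi-major axis a = 6371 + 692 = 7063 km. Period T = 2π√(a³/μ) = 2π√(7063³/398600) = 5907.4 s = 98.46 min.
Orbits per sidereal day = 86166 / 5907.4 = 14.586.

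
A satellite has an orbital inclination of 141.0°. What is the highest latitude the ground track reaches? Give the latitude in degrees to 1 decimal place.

Retrograde orbit: the ground track reaches ±(180° − i) = ±(180 − 141.0) = ±39.0°.

39.0°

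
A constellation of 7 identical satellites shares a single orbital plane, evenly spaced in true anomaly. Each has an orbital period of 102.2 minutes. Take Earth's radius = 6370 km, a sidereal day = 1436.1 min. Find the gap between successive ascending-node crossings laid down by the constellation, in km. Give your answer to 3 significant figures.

407 km

T = 102.2 min = 6132.0 s.
Single-satellite node shift = (6132.0/86166) × 360° = 25.62°.
With 7 satellites evenly phased, successive equator crossings are 25.62/7 = 3.660° apart.
That is 3.660 × 111.2 = 407 km at the equator.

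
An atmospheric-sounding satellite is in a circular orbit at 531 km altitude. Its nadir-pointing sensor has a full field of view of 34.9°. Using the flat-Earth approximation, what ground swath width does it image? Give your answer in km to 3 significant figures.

Half-angle = 34.9°/2 = 17.45°.
Swath width ≈ 2h·tan(θ/2) = 2 × 531 × tan(17.45°) = 333.8 km.

334 km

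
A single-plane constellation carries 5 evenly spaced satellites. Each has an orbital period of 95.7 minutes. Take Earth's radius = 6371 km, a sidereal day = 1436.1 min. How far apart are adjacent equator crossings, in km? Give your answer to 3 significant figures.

534 km

T = 95.7 min = 5742.0 s.
Single-satellite node shift = (5742.0/86166) × 360° = 23.99°.
With 5 satellites evenly phased, successive equator crossings are 23.99/5 = 4.798° apart.
That is 4.798 × 111.2 = 534 km at the equator.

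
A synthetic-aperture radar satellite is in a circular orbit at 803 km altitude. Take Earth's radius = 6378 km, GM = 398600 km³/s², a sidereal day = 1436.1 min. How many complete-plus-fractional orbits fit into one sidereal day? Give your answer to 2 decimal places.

14.23

Semi-major axis a = 6378 + 803 = 7181 km. Period T = 2π√(a³/μ) = 2π√(7181³/398600) = 6056.0 s = 100.93 min.
Orbits per sidereal day = 86166 / 6056.0 = 14.228.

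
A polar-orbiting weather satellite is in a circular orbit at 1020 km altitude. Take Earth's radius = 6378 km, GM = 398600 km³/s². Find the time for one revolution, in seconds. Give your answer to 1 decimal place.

Semi-major axis a = 6378 + 1020 = 7398 km. Period T = 2π√(a³/μ) = 2π√(7398³/398600) = 6332.6 s = 105.54 min.

6332.6 seconds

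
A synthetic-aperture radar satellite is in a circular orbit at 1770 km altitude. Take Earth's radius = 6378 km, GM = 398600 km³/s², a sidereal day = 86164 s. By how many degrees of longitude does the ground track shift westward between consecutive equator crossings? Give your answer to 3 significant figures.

Semi-major axis a = 6378 + 1770 = 8148 km. Period T = 2π√(a³/μ) = 2π√(8148³/398600) = 7319.6 s = 121.99 min.
During one orbit Earth rotates (7319.6 / 86164) × 360° = 30.58°.

30.6°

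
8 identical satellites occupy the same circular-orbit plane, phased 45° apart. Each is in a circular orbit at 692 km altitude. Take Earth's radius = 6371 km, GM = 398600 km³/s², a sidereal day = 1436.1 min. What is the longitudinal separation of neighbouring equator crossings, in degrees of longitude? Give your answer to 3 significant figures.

Semi-major axis a = 6371 + 692 = 7063 km. Period T = 2π√(a³/μ) = 2π√(7063³/398600) = 5907.4 s = 98.46 min.
Single-satellite node shift = (5907.4/86166) × 360° = 24.68°.
With 8 satellites evenly phased, successive equator crossings are 24.68/8 = 3.085° apart.

3.09°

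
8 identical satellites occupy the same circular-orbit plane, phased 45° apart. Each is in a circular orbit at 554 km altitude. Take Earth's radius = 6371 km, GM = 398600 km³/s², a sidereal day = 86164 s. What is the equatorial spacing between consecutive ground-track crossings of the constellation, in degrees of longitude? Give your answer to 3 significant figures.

Semi-major axis a = 6371 + 554 = 6925 km. Period T = 2π√(a³/μ) = 2π√(6925³/398600) = 5735.1 s = 95.58 min.
Single-satellite node shift = (5735.1/86164) × 360° = 23.96°.
With 8 satellites evenly phased, successive equator crossings are 23.96/8 = 2.995° apart.

3.00°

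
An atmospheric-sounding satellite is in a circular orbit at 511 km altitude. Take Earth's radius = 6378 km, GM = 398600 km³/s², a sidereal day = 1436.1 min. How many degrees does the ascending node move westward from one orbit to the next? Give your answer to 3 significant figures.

Semi-major axis a = 6378 + 511 = 6889 km. Period T = 2π√(a³/μ) = 2π√(6889³/398600) = 5690.4 s = 94.84 min.
During one orbit Earth rotates (5690.4 / 86166) × 360° = 23.77°.

23.8°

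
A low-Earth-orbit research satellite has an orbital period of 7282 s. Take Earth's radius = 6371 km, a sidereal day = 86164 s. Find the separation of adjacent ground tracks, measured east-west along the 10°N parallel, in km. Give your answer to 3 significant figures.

3330 km

Node shift per orbit = (7282.0/86164) × 360° = 30.42°.
Equatorial spacing = 30.42 × 111.2 km/° = 3383 km.
At 10° latitude, spacing = 3383 × cos(10°) = 3332 km.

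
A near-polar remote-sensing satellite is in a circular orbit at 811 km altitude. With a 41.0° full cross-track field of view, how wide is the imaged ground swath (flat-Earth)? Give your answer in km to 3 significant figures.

606 km

Half-angle = 41.0°/2 = 20.5°.
Swath width ≈ 2h·tan(θ/2) = 2 × 811 × tan(20.5°) = 606.4 km.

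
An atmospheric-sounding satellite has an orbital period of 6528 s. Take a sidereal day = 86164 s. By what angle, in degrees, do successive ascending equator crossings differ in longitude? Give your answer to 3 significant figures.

27.3°

During one orbit Earth rotates (6528.0 / 86164) × 360° = 27.27°.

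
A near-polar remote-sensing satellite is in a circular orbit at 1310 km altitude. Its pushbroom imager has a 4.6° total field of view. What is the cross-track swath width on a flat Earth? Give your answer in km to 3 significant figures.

Half-angle = 4.6°/2 = 2.3°.
Swath width ≈ 2h·tan(θ/2) = 2 × 1310 × tan(2.3°) = 105.2 km.

105 km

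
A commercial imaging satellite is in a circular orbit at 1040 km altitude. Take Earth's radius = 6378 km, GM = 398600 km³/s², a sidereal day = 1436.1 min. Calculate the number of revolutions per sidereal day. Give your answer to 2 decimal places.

Semi-major axis a = 6378 + 1040 = 7418 km. Period T = 2π√(a³/μ) = 2π√(7418³/398600) = 6358.3 s = 105.97 min.
Orbits per sidereal day = 86166 / 6358.3 = 13.552.

13.55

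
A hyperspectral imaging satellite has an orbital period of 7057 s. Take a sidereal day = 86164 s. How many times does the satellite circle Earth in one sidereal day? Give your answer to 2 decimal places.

Orbits per sidereal day = 86164 / 7057.0 = 12.210.

12.21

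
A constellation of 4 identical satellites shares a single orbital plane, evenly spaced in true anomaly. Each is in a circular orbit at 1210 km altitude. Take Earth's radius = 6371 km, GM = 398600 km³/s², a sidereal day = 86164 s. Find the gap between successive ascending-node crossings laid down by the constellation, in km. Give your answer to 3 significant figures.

Semi-major axis a = 6371 + 1210 = 7581 km. Period T = 2π√(a³/μ) = 2π√(7581³/398600) = 6569.0 s = 109.48 min.
Single-satellite node shift = (6569.0/86164) × 360° = 27.45°.
With 4 satellites evenly phased, successive equator crossings are 27.45/4 = 6.861° apart.
That is 6.861 × 111.2 = 763 km at the equator.

763 km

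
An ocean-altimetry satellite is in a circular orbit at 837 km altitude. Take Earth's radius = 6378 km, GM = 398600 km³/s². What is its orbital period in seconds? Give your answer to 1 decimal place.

6099.1 seconds

Semi-major axis a = 6378 + 837 = 7215 km. Period T = 2π√(a³/μ) = 2π√(7215³/398600) = 6099.1 s = 101.65 min.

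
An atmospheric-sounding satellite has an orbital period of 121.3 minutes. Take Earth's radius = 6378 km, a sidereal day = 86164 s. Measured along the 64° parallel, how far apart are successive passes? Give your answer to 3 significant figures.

T = 121.3 min = 7278.0 s.
Node shift per orbit = (7278.0/86164) × 360° = 30.41°.
Equatorial spacing = 30.41 × 111.3 km/° = 3385 km.
At 64° latitude, spacing = 3385 × cos(64°) = 1484 km.

1480 km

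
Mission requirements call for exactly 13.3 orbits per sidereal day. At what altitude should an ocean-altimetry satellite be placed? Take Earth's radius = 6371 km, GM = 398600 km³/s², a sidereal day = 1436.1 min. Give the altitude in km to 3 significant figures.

1140 km

Required period T = 86166 / 13.3 = 6478.6 s.
From T = 2π√(a³/μ): a = (μ T²/4π²)^(1/3) = (398600 × 6478.6² / 4π²)^(1/3) = 7511 km.
Altitude h = a − R = 7511 − 6371 = 1140 km.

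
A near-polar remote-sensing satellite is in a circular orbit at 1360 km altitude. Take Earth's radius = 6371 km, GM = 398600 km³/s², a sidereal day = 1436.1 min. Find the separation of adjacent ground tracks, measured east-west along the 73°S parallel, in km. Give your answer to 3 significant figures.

Semi-major axis a = 6371 + 1360 = 7731 km. Period T = 2π√(a³/μ) = 2π√(7731³/398600) = 6765.0 s = 112.75 min.
Node shift per orbit = (6765.0/86166) × 360° = 28.26°.
Equatorial spacing = 28.26 × 111.2 km/° = 3143 km.
At 73° latitude, spacing = 3143 × cos(73°) = 919 km.

919 km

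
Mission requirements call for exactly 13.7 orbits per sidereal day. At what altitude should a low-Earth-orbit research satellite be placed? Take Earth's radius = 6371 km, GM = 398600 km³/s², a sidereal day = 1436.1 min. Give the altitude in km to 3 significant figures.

993 km

Required period T = 86166 / 13.7 = 6289.5 s.
From T = 2π√(a³/μ): a = (μ T²/4π²)^(1/3) = (398600 × 6289.5² / 4π²)^(1/3) = 7364 km.
Altitude h = a − R = 7364 − 6371 = 993 km.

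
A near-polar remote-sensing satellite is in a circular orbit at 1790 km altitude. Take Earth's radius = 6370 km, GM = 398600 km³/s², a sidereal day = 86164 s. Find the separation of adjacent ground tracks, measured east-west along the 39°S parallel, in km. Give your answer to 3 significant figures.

2650 km

Semi-major axis a = 6370 + 1790 = 8160 km. Period T = 2π√(a³/μ) = 2π√(8160³/398600) = 7335.8 s = 122.26 min.
Node shift per orbit = (7335.8/86164) × 360° = 30.65°.
Equatorial spacing = 30.65 × 111.2 km/° = 3408 km.
At 39° latitude, spacing = 3408 × cos(39°) = 2648 km.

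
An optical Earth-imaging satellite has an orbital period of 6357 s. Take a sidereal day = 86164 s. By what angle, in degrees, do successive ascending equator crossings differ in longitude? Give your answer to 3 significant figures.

During one orbit Earth rotates (6357.0 / 86164) × 360° = 26.56°.

26.6°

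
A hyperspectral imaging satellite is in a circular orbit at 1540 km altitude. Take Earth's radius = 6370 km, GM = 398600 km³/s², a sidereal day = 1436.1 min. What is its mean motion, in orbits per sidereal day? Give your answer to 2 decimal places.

Semi-major axis a = 6370 + 1540 = 7910 km. Period T = 2π√(a³/μ) = 2π√(7910³/398600) = 7001.3 s = 116.69 min.
Orbits per sidereal day = 86166 / 7001.3 = 12.307.

12.31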